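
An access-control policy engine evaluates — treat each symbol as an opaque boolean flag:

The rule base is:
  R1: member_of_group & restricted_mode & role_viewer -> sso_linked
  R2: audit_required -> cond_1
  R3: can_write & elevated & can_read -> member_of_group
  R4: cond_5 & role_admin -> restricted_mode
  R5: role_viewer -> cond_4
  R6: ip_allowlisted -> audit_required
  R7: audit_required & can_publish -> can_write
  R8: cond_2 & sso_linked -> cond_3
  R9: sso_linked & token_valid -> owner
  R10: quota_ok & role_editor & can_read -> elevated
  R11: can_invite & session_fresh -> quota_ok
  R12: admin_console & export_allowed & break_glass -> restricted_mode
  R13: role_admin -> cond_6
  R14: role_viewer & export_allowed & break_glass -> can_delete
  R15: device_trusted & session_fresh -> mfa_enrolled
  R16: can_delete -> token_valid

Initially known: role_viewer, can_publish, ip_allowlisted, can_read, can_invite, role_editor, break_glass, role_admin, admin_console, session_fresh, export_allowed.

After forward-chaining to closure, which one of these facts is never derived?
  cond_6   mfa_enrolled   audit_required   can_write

Round 1 — R5, R6, R11, R12, R13, R14, derive cond_4, audit_required, quota_ok, restricted_mode, cond_6, can_delete.
Round 2 — R2, R7, R10, R16, derive cond_1, can_write, elevated, token_valid.
Round 3 — R3, derive member_of_group.
Round 4 — R1, derive sso_linked.
Round 5 — R9, derive owner.
Derived: can_write (round 2), cond_6 (round 1), audit_required (round 1). mfa_enrolled never appears in any round.

mfa_enrolled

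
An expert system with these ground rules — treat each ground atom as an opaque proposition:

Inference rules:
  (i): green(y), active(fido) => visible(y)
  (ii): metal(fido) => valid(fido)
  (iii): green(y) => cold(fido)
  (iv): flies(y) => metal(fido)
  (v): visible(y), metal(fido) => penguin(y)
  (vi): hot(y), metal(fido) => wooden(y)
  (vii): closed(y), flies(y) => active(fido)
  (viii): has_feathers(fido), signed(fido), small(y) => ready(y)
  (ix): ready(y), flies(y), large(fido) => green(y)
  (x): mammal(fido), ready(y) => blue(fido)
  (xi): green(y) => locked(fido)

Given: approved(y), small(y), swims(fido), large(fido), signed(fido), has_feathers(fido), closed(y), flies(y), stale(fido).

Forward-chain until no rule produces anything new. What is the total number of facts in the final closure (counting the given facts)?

18

Round 1 — (iv), (vii), (viii), derive metal(fido), active(fido), ready(y).
Round 2 — (ii), (ix), derive valid(fido), green(y).
Round 3 — (i), (iii), (xi), derive visible(y), cold(fido), locked(fido).
Round 4 — (v), derive penguin(y).
Closure: {active(fido), approved(y), closed(y), cold(fido), flies(y), green(y), has_feathers(fido), large(fido), locked(fido), metal(fido), penguin(y), ready(y), signed(fido), small(y), stale(fido), swims(fido), valid(fido), visible(y)} — 18 facts.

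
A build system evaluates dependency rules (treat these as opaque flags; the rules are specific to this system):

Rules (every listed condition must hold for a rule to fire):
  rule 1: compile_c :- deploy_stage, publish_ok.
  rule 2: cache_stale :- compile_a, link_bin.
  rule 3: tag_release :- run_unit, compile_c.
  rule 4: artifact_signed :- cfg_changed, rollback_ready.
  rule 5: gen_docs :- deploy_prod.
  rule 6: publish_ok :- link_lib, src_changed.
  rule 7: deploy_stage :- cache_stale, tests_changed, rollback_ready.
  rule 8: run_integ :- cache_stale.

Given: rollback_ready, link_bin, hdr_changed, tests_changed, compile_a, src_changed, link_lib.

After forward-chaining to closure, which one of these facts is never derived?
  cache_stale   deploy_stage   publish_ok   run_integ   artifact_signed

artifact_signed

Round 1: rule 2 [cache_stale :- compile_a, link_bin.]; rule 6 [publish_ok :- link_lib, src_changed.]. New: cache_stale, publish_ok.
Round 2: rule 7 [deploy_stage :- cache_stale, tests_changed, rollback_ready.]; rule 8 [run_integ :- cache_stale.]. New: deploy_stage, run_integ.
Round 3: rule 1 [compile_c :- deploy_stage, publish_ok.]. New: compile_c.
Derived: cache_stale (round 1), run_integ (round 2), deploy_stage (round 2), publish_ok (round 1). artifact_signed never appears in any round.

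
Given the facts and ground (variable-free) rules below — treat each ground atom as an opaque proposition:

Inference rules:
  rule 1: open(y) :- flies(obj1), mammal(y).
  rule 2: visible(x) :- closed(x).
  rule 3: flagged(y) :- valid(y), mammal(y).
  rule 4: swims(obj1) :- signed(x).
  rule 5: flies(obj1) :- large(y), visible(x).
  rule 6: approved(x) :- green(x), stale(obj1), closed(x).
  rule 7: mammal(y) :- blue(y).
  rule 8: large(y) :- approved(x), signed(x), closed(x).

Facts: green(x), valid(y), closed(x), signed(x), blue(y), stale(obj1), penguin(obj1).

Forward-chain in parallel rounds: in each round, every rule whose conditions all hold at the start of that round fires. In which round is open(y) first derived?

Round 1: rule 2 [visible(x) :- closed(x).]; rule 4 [swims(obj1) :- signed(x).]; rule 6 [approved(x) :- green(x), stale(obj1), closed(x).]; rule 7 [mammal(y) :- blue(y).]. Adds visible(x), swims(obj1), approved(x), mammal(y).
Round 2: rule 3 [flagged(y) :- valid(y), mammal(y).]; rule 8 [large(y) :- approved(x), signed(x), closed(x).]. Adds flagged(y), large(y).
Round 3: rule 5 [flies(obj1) :- large(y), visible(x).]. Adds flies(obj1).
Round 4: rule 1 [open(y) :- flies(obj1), mammal(y).]. Adds open(y).
open(y) first appears in round 4.

4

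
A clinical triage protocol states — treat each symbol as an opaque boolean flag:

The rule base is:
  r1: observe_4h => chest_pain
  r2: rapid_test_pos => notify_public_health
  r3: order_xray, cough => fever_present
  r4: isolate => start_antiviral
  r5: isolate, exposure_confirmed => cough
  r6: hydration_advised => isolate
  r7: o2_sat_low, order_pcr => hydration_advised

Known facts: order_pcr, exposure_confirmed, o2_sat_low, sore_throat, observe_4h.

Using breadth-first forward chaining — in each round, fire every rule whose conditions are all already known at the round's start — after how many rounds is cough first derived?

3

Round 1: r1 [observe_4h => chest_pain]; r7 [o2_sat_low, order_pcr => hydration_advised]. New: chest_pain, hydration_advised.
Round 2: r6 [hydration_advised => isolate]. New: isolate.
Round 3: r4 [isolate => start_antiviral]; r5 [isolate, exposure_confirmed => cough]. New: start_antiviral, cough.
cough first appears in round 3.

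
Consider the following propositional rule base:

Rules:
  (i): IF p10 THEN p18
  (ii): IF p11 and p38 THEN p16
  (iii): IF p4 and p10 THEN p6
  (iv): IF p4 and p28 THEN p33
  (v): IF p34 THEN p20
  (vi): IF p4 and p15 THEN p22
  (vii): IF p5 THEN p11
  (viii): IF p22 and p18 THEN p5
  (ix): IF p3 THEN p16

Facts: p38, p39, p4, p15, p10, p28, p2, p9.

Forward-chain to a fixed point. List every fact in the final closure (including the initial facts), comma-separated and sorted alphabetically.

Round 1 fires (i), (iii), (iv), (vi), giving p18, p6, p33, p22.
Round 2 fires (viii), giving p5.
Round 3 fires (vii), giving p11.
Round 4 fires (ii), giving p16.

p10, p11, p15, p16, p18, p2, p22, p28, p33, p38, p39, p4, p5, p6, p9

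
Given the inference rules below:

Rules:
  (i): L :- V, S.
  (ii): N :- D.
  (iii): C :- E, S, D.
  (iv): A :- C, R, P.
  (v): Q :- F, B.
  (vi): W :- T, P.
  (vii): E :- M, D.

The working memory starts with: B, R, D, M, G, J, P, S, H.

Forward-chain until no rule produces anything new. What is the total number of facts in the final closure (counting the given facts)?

13

Round 1: (ii) [N :- D.]; (vii) [E :- M, D.]. New: N, E.
Round 2: (iii) [C :- E, S, D.]. New: C.
Round 3: (iv) [A :- C, R, P.]. New: A.
Closure: {A, B, C, D, E, G, H, J, M, N, P, R, S} — 13 facts.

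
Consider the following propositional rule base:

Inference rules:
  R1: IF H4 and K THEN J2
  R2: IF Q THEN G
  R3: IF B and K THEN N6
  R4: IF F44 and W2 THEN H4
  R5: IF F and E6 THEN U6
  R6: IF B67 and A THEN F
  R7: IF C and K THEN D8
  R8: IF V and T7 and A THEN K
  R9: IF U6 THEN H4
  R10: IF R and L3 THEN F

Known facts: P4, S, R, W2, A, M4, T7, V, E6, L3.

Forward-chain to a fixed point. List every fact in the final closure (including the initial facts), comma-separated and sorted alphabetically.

A, E6, F, H4, J2, K, L3, M4, P4, R, S, T7, U6, V, W2

Round 1 — R8, R10, derive K, F.
Round 2 — R5, derive U6.
Round 3 — R9, derive H4.
Round 4 — R1, derive J2.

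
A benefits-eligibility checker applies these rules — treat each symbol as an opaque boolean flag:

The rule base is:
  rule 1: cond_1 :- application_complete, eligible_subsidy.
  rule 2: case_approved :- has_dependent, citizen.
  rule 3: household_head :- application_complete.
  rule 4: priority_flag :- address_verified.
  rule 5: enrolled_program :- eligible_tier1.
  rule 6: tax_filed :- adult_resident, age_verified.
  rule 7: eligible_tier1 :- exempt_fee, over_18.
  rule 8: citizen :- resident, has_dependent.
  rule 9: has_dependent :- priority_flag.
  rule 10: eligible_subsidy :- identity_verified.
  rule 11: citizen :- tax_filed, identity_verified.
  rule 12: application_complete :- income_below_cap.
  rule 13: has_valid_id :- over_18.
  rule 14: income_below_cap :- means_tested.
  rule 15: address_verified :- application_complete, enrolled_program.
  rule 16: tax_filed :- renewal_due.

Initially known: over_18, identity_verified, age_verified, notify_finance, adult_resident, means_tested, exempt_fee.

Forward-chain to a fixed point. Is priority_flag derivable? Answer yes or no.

Round 1: rule 6 [tax_filed :- adult_resident, age_verified.]; rule 7 [eligible_tier1 :- exempt_fee, over_18.]; rule 10 [eligible_subsidy :- identity_verified.]; rule 13 [has_valid_id :- over_18.]; rule 14 [income_below_cap :- means_tested.]. New: tax_filed, eligible_tier1, eligible_subsidy, has_valid_id, income_below_cap.
Round 2: rule 5 [enrolled_program :- eligible_tier1.]; rule 11 [citizen :- tax_filed, identity_verified.]; rule 12 [application_complete :- income_below_cap.]. New: enrolled_program, citizen, application_complete.
Round 3: rule 1 [cond_1 :- application_complete, eligible_subsidy.]; rule 3 [household_head :- application_complete.]; rule 15 [address_verified :- application_complete, enrolled_program.]. New: cond_1, household_head, address_verified.
Round 4: rule 4 [priority_flag :- address_verified.]. New: priority_flag.
Round 5: rule 9 [has_dependent :- priority_flag.]. New: has_dependent.
Round 6: rule 2 [case_approved :- has_dependent, citizen.]. New: case_approved.
priority_flag appears in round 4, so it is derivable.

yes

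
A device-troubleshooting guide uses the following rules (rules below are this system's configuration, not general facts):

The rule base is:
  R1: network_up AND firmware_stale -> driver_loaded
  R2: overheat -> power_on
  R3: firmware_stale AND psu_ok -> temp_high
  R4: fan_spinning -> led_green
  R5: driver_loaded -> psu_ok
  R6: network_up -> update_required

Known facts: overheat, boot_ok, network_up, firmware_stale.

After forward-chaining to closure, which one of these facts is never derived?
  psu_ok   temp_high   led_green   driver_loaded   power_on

Round 1 fires R1, R2, R6, giving driver_loaded, power_on, update_required.
Round 2 fires R5, giving psu_ok.
Round 3 fires R3, giving temp_high.
Derived: temp_high (round 3), driver_loaded (round 1), power_on (round 1), psu_ok (round 2). led_green never appears in any round.

led_green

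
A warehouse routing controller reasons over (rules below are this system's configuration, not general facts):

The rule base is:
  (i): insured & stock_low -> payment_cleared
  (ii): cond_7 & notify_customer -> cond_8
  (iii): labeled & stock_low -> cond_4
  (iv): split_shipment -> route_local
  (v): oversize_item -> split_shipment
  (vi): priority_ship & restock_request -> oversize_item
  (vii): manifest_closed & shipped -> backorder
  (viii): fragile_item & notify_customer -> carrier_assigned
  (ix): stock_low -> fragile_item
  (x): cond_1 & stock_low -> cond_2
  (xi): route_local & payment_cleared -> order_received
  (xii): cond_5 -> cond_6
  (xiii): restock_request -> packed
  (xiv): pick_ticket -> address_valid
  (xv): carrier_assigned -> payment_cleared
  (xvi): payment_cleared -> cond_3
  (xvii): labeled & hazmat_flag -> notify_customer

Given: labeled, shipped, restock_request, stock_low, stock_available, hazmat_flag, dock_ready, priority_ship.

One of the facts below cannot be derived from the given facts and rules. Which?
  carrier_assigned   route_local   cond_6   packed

Round 1: (iii) [labeled & stock_low -> cond_4]; (vi) [priority_ship & restock_request -> oversize_item]; (ix) [stock_low -> fragile_item]; (xiii) [restock_request -> packed]; (xvii) [labeled & hazmat_flag -> notify_customer]. Adds cond_4, oversize_item, fragile_item, packed, notify_customer.
Round 2: (v) [oversize_item -> split_shipment]; (viii) [fragile_item & notify_customer -> carrier_assigned]. Adds split_shipment, carrier_assigned.
Round 3: (iv) [split_shipment -> route_local]; (xv) [carrier_assigned -> payment_cleared]. Adds route_local, payment_cleared.
Round 4: (xi) [route_local & payment_cleared -> order_received]; (xvi) [payment_cleared -> cond_3]. Adds order_received, cond_3.
Derived: route_local (round 3), packed (round 1), carrier_assigned (round 2). cond_6 never appears in any round.

cond_6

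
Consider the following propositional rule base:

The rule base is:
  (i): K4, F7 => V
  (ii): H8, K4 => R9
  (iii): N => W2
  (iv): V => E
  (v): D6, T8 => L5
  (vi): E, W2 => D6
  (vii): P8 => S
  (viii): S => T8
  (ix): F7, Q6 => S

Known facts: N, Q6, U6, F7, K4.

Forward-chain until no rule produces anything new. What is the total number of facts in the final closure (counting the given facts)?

12

Round 1: (i) [K4, F7 => V]; (iii) [N => W2]; (ix) [F7, Q6 => S]. Adds V, W2, S.
Round 2: (iv) [V => E]; (viii) [S => T8]. Adds E, T8.
Round 3: (vi) [E, W2 => D6]. Adds D6.
Round 4: (v) [D6, T8 => L5]. Adds L5.
Closure: {D6, E, F7, K4, L5, N, Q6, S, T8, U6, V, W2} — 12 facts.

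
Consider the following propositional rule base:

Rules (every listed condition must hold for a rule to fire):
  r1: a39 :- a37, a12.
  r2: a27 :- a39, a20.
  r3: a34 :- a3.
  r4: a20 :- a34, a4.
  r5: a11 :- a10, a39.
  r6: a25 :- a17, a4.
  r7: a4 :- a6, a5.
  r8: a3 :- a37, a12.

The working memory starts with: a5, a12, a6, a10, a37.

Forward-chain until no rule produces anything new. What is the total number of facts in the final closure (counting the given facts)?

12

Round 1 fires r1, r7, r8, giving a39, a4, a3.
Round 2 fires r3, r5, giving a34, a11.
Round 3 fires r4, giving a20.
Round 4 fires r2, giving a27.
Closure: {a10, a11, a12, a20, a27, a3, a34, a37, a39, a4, a5, a6} — 12 facts.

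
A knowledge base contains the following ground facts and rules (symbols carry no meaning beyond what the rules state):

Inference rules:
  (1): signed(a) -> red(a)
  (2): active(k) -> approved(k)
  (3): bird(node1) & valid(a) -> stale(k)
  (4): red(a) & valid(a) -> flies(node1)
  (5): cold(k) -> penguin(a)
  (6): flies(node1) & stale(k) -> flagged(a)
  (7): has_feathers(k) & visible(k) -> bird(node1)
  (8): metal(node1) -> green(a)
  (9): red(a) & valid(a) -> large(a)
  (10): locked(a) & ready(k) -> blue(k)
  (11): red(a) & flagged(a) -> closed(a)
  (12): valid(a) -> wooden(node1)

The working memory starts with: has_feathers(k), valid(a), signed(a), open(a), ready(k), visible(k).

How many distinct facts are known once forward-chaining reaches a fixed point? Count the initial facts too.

14

Round 1 — (1), (7), (12), derive red(a), bird(node1), wooden(node1).
Round 2 — (3), (4), (9), derive stale(k), flies(node1), large(a).
Round 3 — (6), derive flagged(a).
Round 4 — (11), derive closed(a).
Closure: {bird(node1), closed(a), flagged(a), flies(node1), has_feathers(k), large(a), open(a), ready(k), red(a), signed(a), stale(k), valid(a), visible(k), wooden(node1)} — 14 facts.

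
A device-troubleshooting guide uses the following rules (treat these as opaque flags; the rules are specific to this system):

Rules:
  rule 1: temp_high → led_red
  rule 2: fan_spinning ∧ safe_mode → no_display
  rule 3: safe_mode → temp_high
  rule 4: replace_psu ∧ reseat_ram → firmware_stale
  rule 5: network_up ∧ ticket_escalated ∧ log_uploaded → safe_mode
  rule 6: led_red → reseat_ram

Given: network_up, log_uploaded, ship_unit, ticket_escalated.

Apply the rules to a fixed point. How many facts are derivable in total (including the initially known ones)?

[1] rule 5 [network_up ∧ ticket_escalated ∧ log_uploaded → safe_mode]. ⇒ new: safe_mode.
[2] rule 3 [safe_mode → temp_high]. ⇒ new: temp_high.
[3] rule 1 [temp_high → led_red]. ⇒ new: led_red.
[4] rule 6 [led_red → reseat_ram]. ⇒ new: reseat_ram.
Closure: {led_red, log_uploaded, network_up, reseat_ram, safe_mode, ship_unit, temp_high, ticket_escalated} — 8 facts.

8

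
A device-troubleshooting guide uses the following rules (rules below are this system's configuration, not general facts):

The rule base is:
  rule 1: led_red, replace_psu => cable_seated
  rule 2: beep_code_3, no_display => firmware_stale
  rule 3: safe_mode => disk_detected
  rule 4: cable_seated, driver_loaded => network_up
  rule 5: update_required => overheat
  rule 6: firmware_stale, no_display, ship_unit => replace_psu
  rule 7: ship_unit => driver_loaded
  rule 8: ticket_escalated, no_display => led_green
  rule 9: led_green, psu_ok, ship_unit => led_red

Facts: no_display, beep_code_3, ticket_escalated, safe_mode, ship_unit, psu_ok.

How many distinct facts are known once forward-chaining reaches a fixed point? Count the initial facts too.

14

Round 1: rule 2 [beep_code_3, no_display => firmware_stale]; rule 3 [safe_mode => disk_detected]; rule 7 [ship_unit => driver_loaded]; rule 8 [ticket_escalated, no_display => led_green]. Adds firmware_stale, disk_detected, driver_loaded, led_green.
Round 2: rule 6 [firmware_stale, no_display, ship_unit => replace_psu]; rule 9 [led_green, psu_ok, ship_unit => led_red]. Adds replace_psu, led_red.
Round 3: rule 1 [led_red, replace_psu => cable_seated]. Adds cable_seated.
Round 4: rule 4 [cable_seated, driver_loaded => network_up]. Adds network_up.
Closure: {beep_code_3, cable_seated, disk_detected, driver_loaded, firmware_stale, led_green, led_red, network_up, no_display, psu_ok, replace_psu, safe_mode, ship_unit, ticket_escalated} — 14 facts.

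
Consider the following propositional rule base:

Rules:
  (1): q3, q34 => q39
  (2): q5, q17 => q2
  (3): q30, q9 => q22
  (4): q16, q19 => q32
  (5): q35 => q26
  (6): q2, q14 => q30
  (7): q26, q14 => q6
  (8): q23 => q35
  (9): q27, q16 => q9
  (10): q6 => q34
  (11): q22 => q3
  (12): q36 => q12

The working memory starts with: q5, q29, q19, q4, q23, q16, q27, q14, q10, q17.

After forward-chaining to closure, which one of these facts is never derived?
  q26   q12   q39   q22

q12

Round 1: (2) [q5, q17 => q2]; (4) [q16, q19 => q32]; (8) [q23 => q35]; (9) [q27, q16 => q9]. Adds q2, q32, q35, q9.
Round 2: (5) [q35 => q26]; (6) [q2, q14 => q30]. Adds q26, q30.
Round 3: (3) [q30, q9 => q22]; (7) [q26, q14 => q6]. Adds q22, q6.
Round 4: (10) [q6 => q34]; (11) [q22 => q3]. Adds q34, q3.
Round 5: (1) [q3, q34 => q39]. Adds q39.
Derived: q26 (round 2), q39 (round 5), q22 (round 3). q12 never appears in any round.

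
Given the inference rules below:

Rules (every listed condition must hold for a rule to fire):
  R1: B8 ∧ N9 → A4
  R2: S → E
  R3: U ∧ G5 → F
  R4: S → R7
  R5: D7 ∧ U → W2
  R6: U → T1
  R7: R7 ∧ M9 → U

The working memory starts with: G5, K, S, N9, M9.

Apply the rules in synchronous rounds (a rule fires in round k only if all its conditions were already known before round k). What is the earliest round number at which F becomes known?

Round 1: R2 [S → E]; R4 [S → R7]. New: E, R7.
Round 2: R7 [R7 ∧ M9 → U]. New: U.
Round 3: R3 [U ∧ G5 → F]; R6 [U → T1]. New: F, T1.
F first appears in round 3.

3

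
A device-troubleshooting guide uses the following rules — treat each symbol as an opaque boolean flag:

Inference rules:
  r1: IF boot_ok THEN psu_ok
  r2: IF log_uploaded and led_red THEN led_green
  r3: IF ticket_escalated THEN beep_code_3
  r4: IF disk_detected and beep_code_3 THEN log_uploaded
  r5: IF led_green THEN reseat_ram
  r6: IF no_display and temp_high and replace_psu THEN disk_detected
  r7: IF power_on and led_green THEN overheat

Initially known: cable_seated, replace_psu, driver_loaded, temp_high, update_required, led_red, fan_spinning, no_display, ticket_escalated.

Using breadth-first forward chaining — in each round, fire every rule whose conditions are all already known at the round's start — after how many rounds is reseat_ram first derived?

4

Round 1 — r3, r6, derive beep_code_3, disk_detected.
Round 2 — r4, derive log_uploaded.
Round 3 — r2, derive led_green.
Round 4 — r5, derive reseat_ram.
reseat_ram first appears in round 4.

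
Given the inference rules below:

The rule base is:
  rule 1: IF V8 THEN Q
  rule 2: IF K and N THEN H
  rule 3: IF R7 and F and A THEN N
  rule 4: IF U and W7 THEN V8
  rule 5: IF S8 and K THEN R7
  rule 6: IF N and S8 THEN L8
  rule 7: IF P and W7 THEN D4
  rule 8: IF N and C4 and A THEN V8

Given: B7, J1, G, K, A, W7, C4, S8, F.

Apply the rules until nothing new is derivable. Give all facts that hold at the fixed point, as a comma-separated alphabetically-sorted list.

A, B7, C4, F, G, H, J1, K, L8, N, Q, R7, S8, V8, W7

[1] rule 5 [IF S8 and K THEN R7]. ⇒ new: R7.
[2] rule 3 [IF R7 and F and A THEN N]. ⇒ new: N.
[3] rule 2 [IF K and N THEN H]; rule 6 [IF N and S8 THEN L8]; rule 8 [IF N and C4 and A THEN V8]. ⇒ new: H, L8, V8.
[4] rule 1 [IF V8 THEN Q]. ⇒ new: Q.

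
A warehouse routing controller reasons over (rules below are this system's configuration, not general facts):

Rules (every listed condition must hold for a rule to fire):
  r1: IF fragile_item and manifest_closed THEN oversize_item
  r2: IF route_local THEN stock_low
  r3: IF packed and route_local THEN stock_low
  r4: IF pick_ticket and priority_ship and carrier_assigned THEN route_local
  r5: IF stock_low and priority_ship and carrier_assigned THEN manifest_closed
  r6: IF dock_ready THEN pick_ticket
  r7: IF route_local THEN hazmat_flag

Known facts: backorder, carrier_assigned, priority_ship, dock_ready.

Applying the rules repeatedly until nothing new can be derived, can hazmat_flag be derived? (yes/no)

yes

Round 1: r6 [IF dock_ready THEN pick_ticket]. Adds pick_ticket.
Round 2: r4 [IF pick_ticket and priority_ship and carrier_assigned THEN route_local]. Adds route_local.
Round 3: r2 [IF route_local THEN stock_low]; r7 [IF route_local THEN hazmat_flag]. Adds stock_low, hazmat_flag.
Round 4: r5 [IF stock_low and priority_ship and carrier_assigned THEN manifest_closed]. Adds manifest_closed.
hazmat_flag appears in round 3, so it is derivable.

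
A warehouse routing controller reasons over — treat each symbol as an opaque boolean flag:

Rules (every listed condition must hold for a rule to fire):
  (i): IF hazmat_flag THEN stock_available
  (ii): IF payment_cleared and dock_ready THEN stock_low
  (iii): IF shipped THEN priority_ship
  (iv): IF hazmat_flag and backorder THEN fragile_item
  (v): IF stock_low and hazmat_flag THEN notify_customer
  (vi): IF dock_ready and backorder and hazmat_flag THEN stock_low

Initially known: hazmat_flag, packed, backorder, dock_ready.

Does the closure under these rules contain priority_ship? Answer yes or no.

Round 1: (i) [IF hazmat_flag THEN stock_available]; (iv) [IF hazmat_flag and backorder THEN fragile_item]; (vi) [IF dock_ready and backorder and hazmat_flag THEN stock_low]. New: stock_available, fragile_item, stock_low.
Round 2: (v) [IF stock_low and hazmat_flag THEN notify_customer]. New: notify_customer.
Fixed point reached. priority_ship is concluded only by (iii); (iii) needs shipped (never derived).

no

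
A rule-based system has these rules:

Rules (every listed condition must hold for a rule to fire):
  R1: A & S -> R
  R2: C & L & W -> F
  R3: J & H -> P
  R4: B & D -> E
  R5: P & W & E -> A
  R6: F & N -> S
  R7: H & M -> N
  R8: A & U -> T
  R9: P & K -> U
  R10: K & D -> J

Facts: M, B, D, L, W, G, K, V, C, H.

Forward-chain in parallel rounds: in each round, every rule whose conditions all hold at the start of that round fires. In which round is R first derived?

4

Round 1 — R2, R4, R7, R10, derive F, E, N, J.
Round 2 — R3, R6, derive P, S.
Round 3 — R5, R9, derive A, U.
Round 4 — R1, R8, derive R, T.
R first appears in round 4.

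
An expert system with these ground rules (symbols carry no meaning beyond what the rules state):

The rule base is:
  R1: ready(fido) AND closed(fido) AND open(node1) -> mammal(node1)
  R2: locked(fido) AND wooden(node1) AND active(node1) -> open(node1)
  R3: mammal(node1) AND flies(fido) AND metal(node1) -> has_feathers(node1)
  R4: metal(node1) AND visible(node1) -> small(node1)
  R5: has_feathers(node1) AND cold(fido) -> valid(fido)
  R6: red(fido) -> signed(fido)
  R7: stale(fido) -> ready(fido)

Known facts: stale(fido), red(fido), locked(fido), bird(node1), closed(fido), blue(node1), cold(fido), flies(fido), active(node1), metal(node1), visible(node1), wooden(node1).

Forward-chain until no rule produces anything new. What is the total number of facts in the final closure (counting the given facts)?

Round 1 fires R2, R4, R6, R7, giving open(node1), small(node1), signed(fido), ready(fido).
Round 2 fires R1, giving mammal(node1).
Round 3 fires R3, giving has_feathers(node1).
Round 4 fires R5, giving valid(fido).
Closure: {active(node1), bird(node1), blue(node1), closed(fido), cold(fido), flies(fido), has_feathers(node1), locked(fido), mammal(node1), metal(node1), open(node1), ready(fido), red(fido), signed(fido), small(node1), stale(fido), valid(fido), visible(node1), wooden(node1)} — 19 facts.

19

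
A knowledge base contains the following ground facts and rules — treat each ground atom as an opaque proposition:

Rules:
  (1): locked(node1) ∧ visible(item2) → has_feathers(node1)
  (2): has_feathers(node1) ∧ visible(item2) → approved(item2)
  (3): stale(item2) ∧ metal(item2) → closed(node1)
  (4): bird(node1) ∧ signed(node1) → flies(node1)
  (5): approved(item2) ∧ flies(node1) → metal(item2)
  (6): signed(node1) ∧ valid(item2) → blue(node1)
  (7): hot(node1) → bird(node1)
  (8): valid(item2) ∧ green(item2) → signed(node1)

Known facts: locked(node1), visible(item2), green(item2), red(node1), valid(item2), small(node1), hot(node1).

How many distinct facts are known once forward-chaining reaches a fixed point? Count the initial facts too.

Round 1 fires (1), (7), (8), giving has_feathers(node1), bird(node1), signed(node1).
Round 2 fires (2), (4), (6), giving approved(item2), flies(node1), blue(node1).
Round 3 fires (5), giving metal(item2).
Closure: {approved(item2), bird(node1), blue(node1), flies(node1), green(item2), has_feathers(node1), hot(node1), locked(node1), metal(item2), red(node1), signed(node1), small(node1), valid(item2), visible(item2)} — 14 facts.

14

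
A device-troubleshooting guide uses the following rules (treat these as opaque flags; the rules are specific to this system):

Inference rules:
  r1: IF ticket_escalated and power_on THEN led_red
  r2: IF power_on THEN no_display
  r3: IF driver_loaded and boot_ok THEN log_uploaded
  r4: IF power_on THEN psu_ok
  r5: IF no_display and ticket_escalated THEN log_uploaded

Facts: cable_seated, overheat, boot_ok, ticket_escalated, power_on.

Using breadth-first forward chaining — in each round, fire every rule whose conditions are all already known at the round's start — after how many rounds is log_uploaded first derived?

Round 1 fires r1, r2, r4, giving led_red, no_display, psu_ok.
Round 2 fires r5, giving log_uploaded.
log_uploaded first appears in round 2.

2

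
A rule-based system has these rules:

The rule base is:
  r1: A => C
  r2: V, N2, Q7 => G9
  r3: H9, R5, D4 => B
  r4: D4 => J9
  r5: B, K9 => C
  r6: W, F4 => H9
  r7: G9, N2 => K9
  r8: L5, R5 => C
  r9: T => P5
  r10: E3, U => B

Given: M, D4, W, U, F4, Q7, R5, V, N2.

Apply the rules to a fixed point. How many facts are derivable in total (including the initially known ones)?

Round 1 fires r2, r4, r6, giving G9, J9, H9.
Round 2 fires r3, r7, giving B, K9.
Round 3 fires r5, giving C.
Closure: {B, C, D4, F4, G9, H9, J9, K9, M, N2, Q7, R5, U, V, W} — 15 facts.

15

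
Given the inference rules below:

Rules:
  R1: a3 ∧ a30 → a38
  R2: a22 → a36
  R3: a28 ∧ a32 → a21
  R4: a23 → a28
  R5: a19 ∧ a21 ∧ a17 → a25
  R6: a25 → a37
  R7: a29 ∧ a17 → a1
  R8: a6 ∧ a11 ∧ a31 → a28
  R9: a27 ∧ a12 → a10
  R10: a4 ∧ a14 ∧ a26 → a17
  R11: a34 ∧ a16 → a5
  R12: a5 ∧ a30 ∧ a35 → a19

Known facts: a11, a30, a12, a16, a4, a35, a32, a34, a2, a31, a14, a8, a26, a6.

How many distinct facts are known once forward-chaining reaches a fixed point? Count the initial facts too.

21

[1] R8 [a6 ∧ a11 ∧ a31 → a28]; R10 [a4 ∧ a14 ∧ a26 → a17]; R11 [a34 ∧ a16 → a5]. ⇒ new: a28, a17, a5.
[2] R3 [a28 ∧ a32 → a21]; R12 [a5 ∧ a30 ∧ a35 → a19]. ⇒ new: a21, a19.
[3] R5 [a19 ∧ a21 ∧ a17 → a25]. ⇒ new: a25.
[4] R6 [a25 → a37]. ⇒ new: a37.
Closure: {a11, a12, a14, a16, a17, a19, a2, a21, a25, a26, a28, a30, a31, a32, a34, a35, a37, a4, a5, a6, a8} — 21 facts.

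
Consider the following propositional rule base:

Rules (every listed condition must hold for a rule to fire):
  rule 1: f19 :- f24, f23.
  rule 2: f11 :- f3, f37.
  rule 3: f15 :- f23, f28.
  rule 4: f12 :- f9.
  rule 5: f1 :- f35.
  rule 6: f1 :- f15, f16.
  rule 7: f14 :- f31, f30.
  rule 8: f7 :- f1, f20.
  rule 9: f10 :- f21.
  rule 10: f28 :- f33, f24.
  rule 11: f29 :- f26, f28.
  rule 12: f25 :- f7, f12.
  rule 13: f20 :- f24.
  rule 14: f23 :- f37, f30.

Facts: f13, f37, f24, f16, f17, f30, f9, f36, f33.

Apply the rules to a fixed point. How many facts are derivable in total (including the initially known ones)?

Round 1 — rule 4, rule 10, rule 13, rule 14, derive f12, f28, f20, f23.
Round 2 — rule 1, rule 3, derive f19, f15.
Round 3 — rule 6, derive f1.
Round 4 — rule 8, derive f7.
Round 5 — rule 12, derive f25.
Closure: {f1, f12, f13, f15, f16, f17, f19, f20, f23, f24, f25, f28, f30, f33, f36, f37, f7, f9} — 18 facts.

18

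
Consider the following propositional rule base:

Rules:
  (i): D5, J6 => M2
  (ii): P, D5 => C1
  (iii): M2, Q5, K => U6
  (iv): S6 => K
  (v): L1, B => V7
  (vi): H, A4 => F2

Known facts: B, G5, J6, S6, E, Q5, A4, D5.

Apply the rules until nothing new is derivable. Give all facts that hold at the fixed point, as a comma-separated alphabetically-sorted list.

Round 1: (i) [D5, J6 => M2]; (iv) [S6 => K]. Adds M2, K.
Round 2: (iii) [M2, Q5, K => U6]. Adds U6.

A4, B, D5, E, G5, J6, K, M2, Q5, S6, U6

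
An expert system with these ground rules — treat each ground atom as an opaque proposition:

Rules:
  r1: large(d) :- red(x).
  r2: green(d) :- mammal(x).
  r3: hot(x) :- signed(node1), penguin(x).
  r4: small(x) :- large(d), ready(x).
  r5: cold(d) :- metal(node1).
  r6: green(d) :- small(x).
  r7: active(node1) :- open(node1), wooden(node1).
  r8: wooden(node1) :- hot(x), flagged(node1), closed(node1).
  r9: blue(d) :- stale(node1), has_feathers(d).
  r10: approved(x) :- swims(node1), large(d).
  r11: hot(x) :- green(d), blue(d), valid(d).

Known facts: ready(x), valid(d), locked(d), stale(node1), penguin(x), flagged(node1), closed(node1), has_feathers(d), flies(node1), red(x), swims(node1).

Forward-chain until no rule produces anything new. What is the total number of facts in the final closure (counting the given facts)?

Round 1 — r1, r9, derive large(d), blue(d).
Round 2 — r4, r10, derive small(x), approved(x).
Round 3 — r6, derive green(d).
Round 4 — r11, derive hot(x).
Round 5 — r8, derive wooden(node1).
Closure: {approved(x), blue(d), closed(node1), flagged(node1), flies(node1), green(d), has_feathers(d), hot(x), large(d), locked(d), penguin(x), ready(x), red(x), small(x), stale(node1), swims(node1), valid(d), wooden(node1)} — 18 facts.

18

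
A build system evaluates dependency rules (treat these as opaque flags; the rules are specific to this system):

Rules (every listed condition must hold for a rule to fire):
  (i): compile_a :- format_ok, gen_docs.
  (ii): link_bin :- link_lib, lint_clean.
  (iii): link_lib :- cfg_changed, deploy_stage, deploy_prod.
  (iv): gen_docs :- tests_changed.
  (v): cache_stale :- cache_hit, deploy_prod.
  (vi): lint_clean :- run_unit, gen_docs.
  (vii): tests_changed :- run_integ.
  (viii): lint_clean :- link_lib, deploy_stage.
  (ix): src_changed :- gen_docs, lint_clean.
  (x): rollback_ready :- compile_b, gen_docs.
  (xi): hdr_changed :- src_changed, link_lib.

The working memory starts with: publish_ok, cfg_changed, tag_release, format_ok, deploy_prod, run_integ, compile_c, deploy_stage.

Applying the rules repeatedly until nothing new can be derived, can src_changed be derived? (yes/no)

yes

Round 1: (iii) [link_lib :- cfg_changed, deploy_stage, deploy_prod.]; (vii) [tests_changed :- run_integ.]. New: link_lib, tests_changed.
Round 2: (iv) [gen_docs :- tests_changed.]; (viii) [lint_clean :- link_lib, deploy_stage.]. New: gen_docs, lint_clean.
Round 3: (i) [compile_a :- format_ok, gen_docs.]; (ii) [link_bin :- link_lib, lint_clean.]; (ix) [src_changed :- gen_docs, lint_clean.]. New: compile_a, link_bin, src_changed.
Round 4: (xi) [hdr_changed :- src_changed, link_lib.]. New: hdr_changed.
src_changed appears in round 3, so it is derivable.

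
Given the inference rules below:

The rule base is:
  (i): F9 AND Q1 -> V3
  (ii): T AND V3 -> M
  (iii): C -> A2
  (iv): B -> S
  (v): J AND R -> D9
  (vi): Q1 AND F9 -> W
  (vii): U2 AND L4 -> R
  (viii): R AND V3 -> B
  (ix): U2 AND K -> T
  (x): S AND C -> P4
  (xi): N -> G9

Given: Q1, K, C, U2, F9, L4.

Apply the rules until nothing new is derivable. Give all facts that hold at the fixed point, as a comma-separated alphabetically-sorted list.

Round 1: (i) [F9 AND Q1 -> V3]; (iii) [C -> A2]; (vi) [Q1 AND F9 -> W]; (vii) [U2 AND L4 -> R]; (ix) [U2 AND K -> T]. New: V3, A2, W, R, T.
Round 2: (ii) [T AND V3 -> M]; (viii) [R AND V3 -> B]. New: M, B.
Round 3: (iv) [B -> S]. New: S.
Round 4: (x) [S AND C -> P4]. New: P4.

A2, B, C, F9, K, L4, M, P4, Q1, R, S, T, U2, V3, W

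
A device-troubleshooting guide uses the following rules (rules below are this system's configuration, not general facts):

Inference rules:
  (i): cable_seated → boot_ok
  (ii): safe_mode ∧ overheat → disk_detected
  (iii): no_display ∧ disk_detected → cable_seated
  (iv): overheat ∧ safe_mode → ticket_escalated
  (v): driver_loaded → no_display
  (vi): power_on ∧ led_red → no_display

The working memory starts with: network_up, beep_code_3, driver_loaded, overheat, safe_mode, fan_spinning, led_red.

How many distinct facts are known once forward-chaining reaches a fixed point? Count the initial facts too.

Round 1 — (ii), (iv), (v), derive disk_detected, ticket_escalated, no_display.
Round 2 — (iii), derive cable_seated.
Round 3 — (i), derive boot_ok.
Closure: {beep_code_3, boot_ok, cable_seated, disk_detected, driver_loaded, fan_spinning, led_red, network_up, no_display, overheat, safe_mode, ticket_escalated} — 12 facts.

12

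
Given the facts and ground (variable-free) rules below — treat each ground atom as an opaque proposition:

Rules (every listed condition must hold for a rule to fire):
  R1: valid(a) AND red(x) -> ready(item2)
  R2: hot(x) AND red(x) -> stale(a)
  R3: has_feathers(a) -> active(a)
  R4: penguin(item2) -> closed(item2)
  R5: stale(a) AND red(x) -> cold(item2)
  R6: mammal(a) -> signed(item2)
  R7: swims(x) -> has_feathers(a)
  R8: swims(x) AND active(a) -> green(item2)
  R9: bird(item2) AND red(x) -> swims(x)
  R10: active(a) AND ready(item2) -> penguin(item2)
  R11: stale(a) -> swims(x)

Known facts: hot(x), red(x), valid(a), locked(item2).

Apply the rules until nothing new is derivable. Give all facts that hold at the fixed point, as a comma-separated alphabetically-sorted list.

[1] R1 [valid(a) AND red(x) -> ready(item2)]; R2 [hot(x) AND red(x) -> stale(a)]. ⇒ new: ready(item2), stale(a).
[2] R5 [stale(a) AND red(x) -> cold(item2)]; R11 [stale(a) -> swims(x)]. ⇒ new: cold(item2), swims(x).
[3] R7 [swims(x) -> has_feathers(a)]. ⇒ new: has_feathers(a).
[4] R3 [has_feathers(a) -> active(a)]. ⇒ new: active(a).
[5] R8 [swims(x) AND active(a) -> green(item2)]; R10 [active(a) AND ready(item2) -> penguin(item2)]. ⇒ new: green(item2), penguin(item2).
[6] R4 [penguin(item2) -> closed(item2)]. ⇒ new: closed(item2).

active(a), closed(item2), cold(item2), green(item2), has_feathers(a), hot(x), locked(item2), penguin(item2), ready(item2), red(x), stale(a), swims(x), valid(a)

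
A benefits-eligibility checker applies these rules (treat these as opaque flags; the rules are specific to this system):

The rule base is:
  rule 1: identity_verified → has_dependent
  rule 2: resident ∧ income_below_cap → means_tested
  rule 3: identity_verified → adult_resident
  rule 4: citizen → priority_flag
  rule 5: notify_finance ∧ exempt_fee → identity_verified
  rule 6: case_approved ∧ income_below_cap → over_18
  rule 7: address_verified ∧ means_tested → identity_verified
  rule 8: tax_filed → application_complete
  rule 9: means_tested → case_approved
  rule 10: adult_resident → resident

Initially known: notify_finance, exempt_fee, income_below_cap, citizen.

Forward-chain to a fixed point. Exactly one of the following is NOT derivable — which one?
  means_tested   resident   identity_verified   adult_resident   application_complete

[1] rule 4 [citizen → priority_flag]; rule 5 [notify_finance ∧ exempt_fee → identity_verified]. ⇒ new: priority_flag, identity_verified.
[2] rule 1 [identity_verified → has_dependent]; rule 3 [identity_verified → adult_resident]. ⇒ new: has_dependent, adult_resident.
[3] rule 10 [adult_resident → resident]. ⇒ new: resident.
[4] rule 2 [resident ∧ income_below_cap → means_tested]. ⇒ new: means_tested.
[5] rule 9 [means_tested → case_approved]. ⇒ new: case_approved.
[6] rule 6 [case_approved ∧ income_below_cap → over_18]. ⇒ new: over_18.
Derived: identity_verified (round 1), adult_resident (round 2), resident (round 3), means_tested (round 4). application_complete never appears in any round.

application_complete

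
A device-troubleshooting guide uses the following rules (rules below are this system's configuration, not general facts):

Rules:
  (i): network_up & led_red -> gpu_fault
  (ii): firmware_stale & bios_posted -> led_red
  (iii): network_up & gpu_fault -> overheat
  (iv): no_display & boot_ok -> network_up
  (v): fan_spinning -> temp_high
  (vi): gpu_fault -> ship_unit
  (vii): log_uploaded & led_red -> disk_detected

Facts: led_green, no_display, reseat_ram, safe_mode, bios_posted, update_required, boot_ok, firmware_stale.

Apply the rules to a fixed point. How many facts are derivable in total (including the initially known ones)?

Round 1: (ii) [firmware_stale & bios_posted -> led_red]; (iv) [no_display & boot_ok -> network_up]. Adds led_red, network_up.
Round 2: (i) [network_up & led_red -> gpu_fault]. Adds gpu_fault.
Round 3: (iii) [network_up & gpu_fault -> overheat]; (vi) [gpu_fault -> ship_unit]. Adds overheat, ship_unit.
Closure: {bios_posted, boot_ok, firmware_stale, gpu_fault, led_green, led_red, network_up, no_display, overheat, reseat_ram, safe_mode, ship_unit, update_required} — 13 facts.

13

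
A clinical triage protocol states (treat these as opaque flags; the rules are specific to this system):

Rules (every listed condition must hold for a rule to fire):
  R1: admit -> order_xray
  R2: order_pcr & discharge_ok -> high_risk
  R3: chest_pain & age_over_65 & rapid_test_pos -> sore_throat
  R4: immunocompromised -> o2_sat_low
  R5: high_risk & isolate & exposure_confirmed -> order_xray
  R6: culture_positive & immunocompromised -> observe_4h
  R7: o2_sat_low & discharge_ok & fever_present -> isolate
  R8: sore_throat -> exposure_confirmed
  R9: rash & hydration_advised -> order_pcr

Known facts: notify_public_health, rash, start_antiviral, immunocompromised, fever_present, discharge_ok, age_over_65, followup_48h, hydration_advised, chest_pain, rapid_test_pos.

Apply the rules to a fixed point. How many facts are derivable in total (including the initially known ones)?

Round 1 fires R3, R4, R9, giving sore_throat, o2_sat_low, order_pcr.
Round 2 fires R2, R7, R8, giving high_risk, isolate, exposure_confirmed.
Round 3 fires R5, giving order_xray.
Closure: {age_over_65, chest_pain, discharge_ok, exposure_confirmed, fever_present, followup_48h, high_risk, hydration_advised, immunocompromised, isolate, notify_public_health, o2_sat_low, order_pcr, order_xray, rapid_test_pos, rash, sore_throat, start_antiviral} — 18 facts.

18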